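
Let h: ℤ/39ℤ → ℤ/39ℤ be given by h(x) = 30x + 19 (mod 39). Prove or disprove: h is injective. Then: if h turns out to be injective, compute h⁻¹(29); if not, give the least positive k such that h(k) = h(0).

13

We have gcd(30, 39) = 3 > 1. Taking u = 0 and v = 13: h(0) = 19 and h(13) = 30·13 + 19 = 409 ≡ 19 (mod 39).
So h(0) = h(13) while 0 ≠ 13, so h is not injective.
Since h is not injective, we find the least positive k with h(k) = h(0): this means 30k ≡ 0 (mod 39), i.e. 39 ∣ 30k. Since gcd(30, 39) = 3, dividing through by 3 this holds exactly when 13 ∣ 10k, and as gcd(10, 13) = 1, exactly when 13 ∣ k.
The smallest positive such k is 13.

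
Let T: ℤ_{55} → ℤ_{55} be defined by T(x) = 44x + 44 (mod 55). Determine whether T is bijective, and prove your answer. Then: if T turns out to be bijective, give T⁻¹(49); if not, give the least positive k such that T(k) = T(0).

5

By definition, T is injective when T(u) = T(v) forces u = v.
We have gcd(44, 55) = 11 > 1. Taking u = 0 and v = 5: T(0) = 44 and T(5) = 44·5 + 44 = 264 ≡ 44 (mod 55).
So T(0) = T(5) while 0 ≠ 5, thus T is not injective, hence not bijective.
Since T is not bijective, we find the least positive k with T(k) = T(0): this means 44k ≡ 0 (mod 55), i.e. 55 ∣ 44k. Since gcd(44, 55) = 11, dividing through by 11 this holds exactly when 5 ∣ 4k, and as gcd(4, 5) = 1, exactly when 5 ∣ k.
The smallest positive such k is 5.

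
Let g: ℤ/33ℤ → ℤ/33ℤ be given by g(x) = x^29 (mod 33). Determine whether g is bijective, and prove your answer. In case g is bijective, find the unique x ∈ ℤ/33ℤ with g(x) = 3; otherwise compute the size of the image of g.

Computing x^29 mod 33 for each x (by repeated squaring, reducing mod 33 at every step), the values g(0), g(1), …, g(32) are: 0, 1, 17, 15, 25, 20, 24, 19, 29, 27, 10, 11, 12, 28, 26, 3, 31, 2, 30, 7, 5, 21, 22, 23, 6, 4, 14, 9, 13, 8, 18, 16, 32.
Every element of ℤ/33ℤ appears exactly once in this list, so g is a bijection, and in particular bijective.
Since g is bijective, we read off the preimage of 3 from the same table: g(15) = 3, so g⁻¹(3) = 15.

15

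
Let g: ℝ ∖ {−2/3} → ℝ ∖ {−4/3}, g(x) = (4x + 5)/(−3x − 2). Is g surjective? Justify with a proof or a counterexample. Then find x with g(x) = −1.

For any y ≠ −4/3, solving y(−3x − 2) = 4x + 5 for x gives a well-defined x ≠ −2/3. So g is surjective.
Solving g(x) = −1: cross-multiplying gives 4x + 5 = −1(−3x − 2), which rearranges to 1x = −3, so x = −3.

-3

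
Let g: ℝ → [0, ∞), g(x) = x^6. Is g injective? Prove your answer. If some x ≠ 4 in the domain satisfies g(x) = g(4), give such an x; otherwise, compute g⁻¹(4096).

g(4) = 4096 = (−4)^6 = g(−4) (since 6 is even), with 4 ≠ −4. So g is not injective.
For the follow-up, such an x exists: taking x = −4 ∈ ℝ gives g(−4) = 4096 = g(4) with −4 ≠ 4.

-4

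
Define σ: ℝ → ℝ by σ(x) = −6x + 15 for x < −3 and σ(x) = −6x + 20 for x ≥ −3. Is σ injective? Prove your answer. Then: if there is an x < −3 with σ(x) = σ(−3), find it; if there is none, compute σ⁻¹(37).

-23/6

Both pieces are strictly decreasing (slopes −6 and −6), so each is injective on its own interval.
The left piece maps (−∞, −3) onto (33, ∞); the right piece maps [−3, ∞) onto (−∞, 38].
These images overlap. In particular σ(−3) = 38 (right piece), and solving −6x + 15 = 38 on the left piece gives x = −23/6 < −3.
So σ(−23/6) = σ(−3) with −23/6 ≠ −3, and σ is not injective. This x = −23/6 is the requested value below −3.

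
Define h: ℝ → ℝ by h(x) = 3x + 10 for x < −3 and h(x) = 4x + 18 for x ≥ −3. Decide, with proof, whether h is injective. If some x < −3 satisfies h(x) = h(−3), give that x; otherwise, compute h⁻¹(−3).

Both pieces are strictly increasing (slopes 3 and 4), so each is injective on its own interval.
The left piece maps (−∞, −3) onto (−∞, 1); the right piece maps [−3, ∞) onto [6, ∞).
These images are disjoint, so no value is attained by both pieces. Thus h is injective.
Because the two images are disjoint, no x < −3 has h(x) = h(−3), so we compute h⁻¹(−3): −3 lies in (−∞, 1), so solve 3x + 10 = −3: x = (−3 − 10)/3 = −13/3.

-13/3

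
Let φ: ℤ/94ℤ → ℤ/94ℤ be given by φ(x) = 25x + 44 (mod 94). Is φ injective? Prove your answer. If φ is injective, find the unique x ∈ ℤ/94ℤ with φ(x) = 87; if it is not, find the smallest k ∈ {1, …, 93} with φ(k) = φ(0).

Suppose φ(a) = φ(b) in ℤ/94ℤ. Then 25a + 44 ≡ 25b + 44 (mod 94), therefore 25(a − b) ≡ 0 (mod 94).
Since gcd(25, 94) = 1, 25 is invertible modulo 94, thus a − b ≡ 0 (mod 94), i.e. a = b.
Thus φ is injective.
We now compute 25⁻¹ mod 94 explicitly. Euclid's algorithm: 94 = 3·25 + 19, 25 = 1·19 + 6, 19 = 3·6 + 1; back-substituting gives 1 = 79·25 − 21·94, so 25⁻¹ ≡ 79 (mod 94).
Since φ is injective, we compute φ⁻¹(87): solve 25x + 44 ≡ 87 (mod 94), i.e. 25x ≡ 43 (mod 94).
Multiplying by 25⁻¹ = 79 gives x ≡ 79·43 = 3397 = 36·94 + 13 ≡ 13 (mod 94).
Check: φ(13) = 25·13 + 44 = 369 = 3·94 + 87 ≡ 87 (mod 94).

13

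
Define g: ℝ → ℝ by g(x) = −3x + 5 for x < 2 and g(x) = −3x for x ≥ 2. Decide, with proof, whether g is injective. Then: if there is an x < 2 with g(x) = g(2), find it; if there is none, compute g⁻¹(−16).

16/3

Both pieces are strictly decreasing (slopes −3 and −3), so each is injective on its own interval.
The left piece maps (−∞, 2) onto (−1, ∞); the right piece maps [2, ∞) onto (−∞, −6].
These images are disjoint, so no value is attained by both pieces. Hence g is injective.
Because the two images are disjoint, no x < 2 has g(x) = g(2), so we compute g⁻¹(−16): −16 lies in (−∞, −6], so solve −3x = −16: x = (−16 − 0)/(−3) = 16/3.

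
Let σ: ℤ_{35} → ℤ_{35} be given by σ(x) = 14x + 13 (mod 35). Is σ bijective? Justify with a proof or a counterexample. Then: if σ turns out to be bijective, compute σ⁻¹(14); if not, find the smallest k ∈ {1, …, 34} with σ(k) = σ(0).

5

Recall: σ is injective when σ(x_1) = σ(x_2) forces x_1 = x_2.
We have gcd(14, 35) = 7 > 1. Taking x_1 = 0 and x_2 = 5: σ(0) = 13 and σ(5) = 14·5 + 13 = 83 ≡ 13 (mod 35).
So σ(0) = σ(5) while 0 ≠ 5, so σ is not injective, hence not bijective.
Since σ is not bijective, we find the least positive k with σ(k) = σ(0): this means 14k ≡ 0 (mod 35), i.e. 35 ∣ 14k. Since gcd(14, 35) = 7, dividing through by 7 this holds exactly when 5 ∣ 2k, and as gcd(2, 5) = 1, exactly when 5 ∣ k.
The smallest positive such k is 5.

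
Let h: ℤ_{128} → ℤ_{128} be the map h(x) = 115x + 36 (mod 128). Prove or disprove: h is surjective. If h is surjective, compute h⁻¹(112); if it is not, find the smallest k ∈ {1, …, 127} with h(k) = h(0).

Recall: surjectivity means every element of the codomain has a preimage under h.
Since gcd(115, 128) = 1, 115 is invertible modulo 128. Euclid's algorithm: 128 = 1·115 + 13, 115 = 8·13 + 11, 13 = 1·11 + 2, 11 = 5·2 + 1; back-substituting gives 1 = 59·115 − 53·128, so 115⁻¹ ≡ 59 (mod 128).
For any y ∈ ℤ_{128}, x = 59(y − 36) mod 128 satisfies h(x) = 115·59(y − 36) + 36 ≡ y (since 115·59 ≡ 1 mod 128). So every y has a preimage.
Hence h is surjective.
Since h is surjective, we find h⁻¹(112): we need 115x ≡ 112 − 36 ≡ 76 (mod 128). Using 115⁻¹ = 59: x ≡ 59·76 = 4484 = 35·128 + 4, so x = 4.
Check: h(4) = 115·4 + 36 = 496 = 3·128 + 112 ≡ 112 (mod 128).

4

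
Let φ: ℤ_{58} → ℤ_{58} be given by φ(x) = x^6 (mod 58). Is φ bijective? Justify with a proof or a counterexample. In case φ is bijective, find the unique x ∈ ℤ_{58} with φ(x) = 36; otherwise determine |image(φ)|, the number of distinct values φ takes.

30

φ(28): Repeated squaring mod 58: 28^1 ≡ 28, 28^2 ≡ 28² = 784 ≡ 30, 28^4 ≡ 30² = 900 ≡ 30. Since 6 = 4 + 2, 28^6 ≡ 30·30: 30·30 = 900 ≡ 30. So 28^6 ≡ 30 (mod 58).
φ(30): Repeated squaring mod 58: 30^1 ≡ 30, 30^2 ≡ 30² = 900 ≡ 30, 30^4 ≡ 30² = 900 ≡ 30. Since 6 = 4 + 2, 30^6 ≡ 30·30: 30·30 = 900 ≡ 30. So 30^6 ≡ 30 (mod 58).
So φ(28) = φ(30) = 30 while 28 ≠ 30, so φ is not injective, hence not bijective.
Since φ is not bijective, we determine |image(φ)|. Computing x^6 mod 58 for each x (by repeated squaring, reducing mod 58 at every step), the values φ(0), φ(1), …, φ(57) are: 0, 1, 6, 33, 36, 23, 24, 25, 42, 45, 22, 9, 28, 49, 34, 5, 20, 57, 38, 51, 16, 13, 54, 53, 52, 7, 4, 35, 30, 29, 30, 35, 4, 7, 52, 53, 54, 13, 16, 51, 38, 57, 20, 5, 34, 49, 28, 9, 22, 45, 42, 25, 24, 23, 36, 33, 6, 1.
The distinct values are {0, 1, 4, 5, 6, 7, 9, 13, 16, 20, 22, 23, 24, 25, 28, 29, 30, 33, 34, 35, 36, 38, 42, 45, 49, 51, 52, 53, 54, 57}; there are 30 of them.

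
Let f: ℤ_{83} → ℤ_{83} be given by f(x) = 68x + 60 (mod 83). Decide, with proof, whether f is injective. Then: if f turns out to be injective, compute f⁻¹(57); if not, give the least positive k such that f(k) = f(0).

50

Recall that injectivity means: for all s, t in the domain, f(s) = f(t) implies s = t.
If f(s) = f(t), then 68s ≡ 68t (mod 83). Because gcd(68, 83) = 1, we may cancel 68 to get s ≡ t (mod 83).
Hence f is injective.
We now compute 68⁻¹ mod 83 explicitly. Euclid's algorithm: 83 = 1·68 + 15, 68 = 4·15 + 8, 15 = 1·8 + 7, 8 = 1·7 + 1; back-substituting gives 1 = 11·68 − 9·83, so 68⁻¹ ≡ 11 (mod 83).
Since f is injective, we compute f⁻¹(57): solve 68x + 60 ≡ 57 (mod 83), i.e. 68x ≡ 80 (mod 83).
Multiplying by 68⁻¹ = 11 gives x ≡ 11·80 = 880 = 10·83 + 50 ≡ 50 (mod 83).
Check: f(50) = 68·50 + 60 = 3460 = 41·83 + 57 ≡ 57 (mod 83).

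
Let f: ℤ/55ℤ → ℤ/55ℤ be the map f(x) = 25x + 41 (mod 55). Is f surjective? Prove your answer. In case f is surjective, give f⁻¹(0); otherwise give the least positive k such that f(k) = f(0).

Since gcd(25, 55) = 5, we have 25x ≡ 0 (mod 5) for all x, so f(x) ≡ 1 (mod 5).
But 0 ≢ 1 (mod 5), so 0 ∈ ℤ/55ℤ has no preimage. Thus f is not surjective.
Since f is not surjective, we find the least positive k with f(k) = f(0): this means 25k ≡ 0 (mod 55), i.e. 55 ∣ 25k. Since gcd(25, 55) = 5, dividing through by 5 this holds exactly when 11 ∣ 5k, and as gcd(5, 11) = 1, exactly when 11 ∣ k.
The smallest positive such k is 11.

11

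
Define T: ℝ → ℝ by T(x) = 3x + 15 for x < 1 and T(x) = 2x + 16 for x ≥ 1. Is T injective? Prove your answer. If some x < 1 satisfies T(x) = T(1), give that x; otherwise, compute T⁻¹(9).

Both pieces are strictly increasing (slopes 3 and 2), so each is injective on its own interval.
The left piece maps (−∞, 1) onto (−∞, 18); the right piece maps [1, ∞) onto [18, ∞).
These images are disjoint, so no value is attained by both pieces. So T is injective.
Because the two images are disjoint, no x < 1 has T(x) = T(1), so we compute T⁻¹(9): 9 lies in (−∞, 18), so solve 3x + 15 = 9: x = (9 − 15)/3 = −2.

-2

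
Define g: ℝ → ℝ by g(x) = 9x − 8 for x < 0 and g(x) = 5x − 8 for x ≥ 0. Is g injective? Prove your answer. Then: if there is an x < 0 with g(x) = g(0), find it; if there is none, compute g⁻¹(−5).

Both pieces are strictly increasing (slopes 9 and 5), so each is injective on its own interval.
The left piece maps (−∞, 0) onto (−∞, −8); the right piece maps [0, ∞) onto [−8, ∞).
These images are disjoint, so no value is attained by both pieces. Thus g is injective.
Because the two images are disjoint, no x < 0 has g(x) = g(0), so we compute g⁻¹(−5): −5 lies in [−8, ∞), so solve 5x − 8 = −5: x = (−5 + 8)/5 = 3/5.

3/5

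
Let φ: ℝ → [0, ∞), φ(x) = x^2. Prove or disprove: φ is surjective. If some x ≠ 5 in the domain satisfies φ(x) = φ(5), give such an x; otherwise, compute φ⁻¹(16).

For any y ∈ [0, ∞), x = y^{1/2} ∈ ℝ satisfies x^2 = y, so φ is surjective.
For the follow-up, such an x exists: taking x = −5 ∈ ℝ gives φ(−5) = 25 = φ(5) with −5 ≠ 5.

-5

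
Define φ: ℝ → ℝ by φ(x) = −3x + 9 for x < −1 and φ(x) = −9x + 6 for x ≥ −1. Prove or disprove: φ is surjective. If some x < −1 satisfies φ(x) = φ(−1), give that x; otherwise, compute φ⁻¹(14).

Both pieces are strictly decreasing (slopes −3 and −9), so each is injective on its own interval.
The left piece maps (−∞, −1) onto (12, ∞); the right piece maps [−1, ∞) onto (−∞, 15].
The union (12, ∞) ∪ (−∞, 15] covers ℝ, so φ is surjective.
For the follow-up: the images overlap, so an x < −1 with φ(x) = φ(−1) exists. φ(−1) = 15; solving −3x + 9 = 15 for x < −1 gives x = (15 − 9)/(−3) = −2.

-2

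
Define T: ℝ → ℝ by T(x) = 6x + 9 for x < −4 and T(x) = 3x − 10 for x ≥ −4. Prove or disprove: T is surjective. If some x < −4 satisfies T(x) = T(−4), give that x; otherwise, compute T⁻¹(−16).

-31/6

Both pieces are strictly increasing (slopes 6 and 3), so each is injective on its own interval.
The left piece maps (−∞, −4) onto (−∞, −15); the right piece maps [−4, ∞) onto [−22, ∞).
The union (−∞, −15) ∪ [−22, ∞) covers ℝ, so T is surjective.
For the follow-up: the images overlap, so an x < −4 with T(x) = T(−4) exists. T(−4) = −22; solving 6x + 9 = −22 for x < −4 gives x = (−22 − 9)/6 = −31/6.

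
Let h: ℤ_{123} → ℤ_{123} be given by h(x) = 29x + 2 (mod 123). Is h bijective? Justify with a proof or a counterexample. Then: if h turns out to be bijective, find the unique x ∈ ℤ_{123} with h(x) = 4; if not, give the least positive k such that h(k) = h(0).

Recall that h is injective if h(x_1) = h(x_2) implies x_1 = x_2.
Suppose h(x_1) = h(x_2) in ℤ_{123}. Then 29x_1 + 2 ≡ 29x_2 + 2 (mod 123), hence 29(x_1 − x_2) ≡ 0 (mod 123).
Since gcd(29, 123) = 1, 29 is invertible modulo 123, therefore x_1 − x_2 ≡ 0 (mod 123), i.e. x_1 = x_2.
We now compute 29⁻¹ mod 123 explicitly. Euclid's algorithm: 123 = 4·29 + 7, 29 = 4·7 + 1; back-substituting gives 1 = 17·29 − 4·123, so 29⁻¹ ≡ 17 (mod 123).
Then y ↦ 17(y − 2) is a two-sided inverse to h, so every y ∈ ℤ_{123} has a preimage.
Therefore h is bijective.
Since h is bijective, we find h⁻¹(4): we need 29x ≡ 4 − 2 ≡ 2 (mod 123). Using 29⁻¹ = 17: x ≡ 17·2 = 34, so x = 34.
Check: h(34) = 29·34 + 2 = 988 = 8·123 + 4 ≡ 4 (mod 123).

34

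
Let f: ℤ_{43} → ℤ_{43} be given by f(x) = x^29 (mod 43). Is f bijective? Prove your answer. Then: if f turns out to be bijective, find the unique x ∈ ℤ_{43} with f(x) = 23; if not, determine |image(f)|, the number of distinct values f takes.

9

Since 43 is prime, the nonzero elements of ℤ_{43} form a cyclic group of order 42.
As gcd(29, 42) = 1, raising to the 29th power is a bijection on this group: if x_1^29 ≡ x_2^29 then (x_1x_2^{−1})^29 = 1, and the only element of order dividing gcd(29, 42) = 1 is 1, so x_1 = x_2.
With f(0) = 0 this makes f injective on all of ℤ_{43}, hence bijective (finite equal-size domain and codomain). In particular f is bijective.
Since f is bijective, we find the preimage of 23. The inverse of x ↦ x^29 on (ℤ_{43})^× is x ↦ x^29, because 29·29 = 841 = 20·42 + 1 ≡ 1 (mod 42) and x^{42} = 1 for x ≠ 0 (Fermat). So f⁻¹(23) = 23^29 mod 43.
Repeated squaring mod 43: 23^1 ≡ 23, 23^2 ≡ 23² = 529 ≡ 13, 23^4 ≡ 13² = 169 ≡ 40, 23^8 ≡ 40² = 1600 ≡ 9, 23^16 ≡ 9² = 81 ≡ 38. Since 29 = 16 + 8 + 4 + 1, 23^29 ≡ 38·9·40·23: 38·9 = 342 ≡ 41, then 41·40 = 1640 ≡ 6, then 6·23 = 138 ≡ 9. So 23^29 ≡ 9 (mod 43).
Hence f⁻¹(23) = 9.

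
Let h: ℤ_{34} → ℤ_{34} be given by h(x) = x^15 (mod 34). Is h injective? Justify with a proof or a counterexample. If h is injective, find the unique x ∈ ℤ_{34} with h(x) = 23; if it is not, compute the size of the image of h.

3

Computing x^15 mod 34 for each x (by repeated squaring, reducing mod 34 at every step), the values h(0), h(1), …, h(33) are: 0, 1, 26, 23, 30, 7, 20, 5, 32, 19, 12, 31, 10, 21, 28, 25, 16, 17, 18, 9, 6, 13, 24, 3, 22, 15, 2, 29, 14, 27, 4, 11, 8, 33.
Every element of ℤ_{34} appears exactly once in this list, so h is a bijection, and in particular injective.
Since h is injective, we read off the preimage of 23 from the same table: h(3) = 23, so h⁻¹(23) = 3.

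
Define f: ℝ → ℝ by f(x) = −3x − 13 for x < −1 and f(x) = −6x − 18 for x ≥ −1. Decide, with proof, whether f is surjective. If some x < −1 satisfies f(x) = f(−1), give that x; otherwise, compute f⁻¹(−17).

Both pieces are strictly decreasing (slopes −3 and −6), so each is injective on its own interval.
The left piece maps (−∞, −1) onto (−10, ∞); the right piece maps [−1, ∞) onto (−∞, −12].
The union (−10, ∞) ∪ (−∞, −12] omits the interval between −10 and −12; in particular −10 has no preimage. So f is not surjective.
Because the two images are disjoint, no x < −1 has f(x) = f(−1), so we compute f⁻¹(−17): −17 lies in (−∞, −12], so solve −6x − 18 = −17: x = (−17 + 18)/(−6) = −1/6.

-1/6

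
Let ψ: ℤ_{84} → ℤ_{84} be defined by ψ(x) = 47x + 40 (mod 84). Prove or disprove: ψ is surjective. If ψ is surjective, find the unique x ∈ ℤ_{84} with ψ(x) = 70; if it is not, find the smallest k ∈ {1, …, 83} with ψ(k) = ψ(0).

Since gcd(47, 84) = 1, 47 is invertible modulo 84. Euclid's algorithm: 84 = 1·47 + 37, 47 = 1·37 + 10, 37 = 3·10 + 7, 10 = 1·7 + 3, 7 = 2·3 + 1; back-substituting gives 1 = 59·47 − 33·84, so 47⁻¹ ≡ 59 (mod 84).
Then y ↦ 59(y − 40) is a two-sided inverse to ψ, so every y ∈ ℤ_{84} has a preimage.
Hence ψ is surjective.
Since ψ is surjective, we compute ψ⁻¹(70): solve 47x + 40 ≡ 70 (mod 84), i.e. 47x ≡ 30 (mod 84).
Multiplying by 47⁻¹ = 59 gives x ≡ 59·30 = 1770 = 21·84 + 6 ≡ 6 (mod 84).
Check: ψ(6) = 47·6 + 40 = 322 = 3·84 + 70 ≡ 70 (mod 84).

6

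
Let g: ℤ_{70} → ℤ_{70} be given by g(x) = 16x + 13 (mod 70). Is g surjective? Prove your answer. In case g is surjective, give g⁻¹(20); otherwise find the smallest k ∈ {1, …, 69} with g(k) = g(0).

35

Since gcd(16, 70) = 2, we have 16x ≡ 0 (mod 2) for all x, so g(x) ≡ 1 (mod 2).
But 0 ≢ 1 (mod 2), so 0 ∈ ℤ_{70} has no preimage. So g is not surjective.
Since g is not surjective, we find the least positive k with g(k) = g(0): this means 16k ≡ 0 (mod 70), i.e. 70 ∣ 16k. Since gcd(16, 70) = 2, dividing through by 2 this holds exactly when 35 ∣ 8k, and as gcd(8, 35) = 1, exactly when 35 ∣ k.
The smallest positive such k is 35.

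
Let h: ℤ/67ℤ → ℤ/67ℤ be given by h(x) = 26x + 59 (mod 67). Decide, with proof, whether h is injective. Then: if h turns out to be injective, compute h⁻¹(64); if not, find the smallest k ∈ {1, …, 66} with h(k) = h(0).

44

Suppose h(x_1) = h(x_2) in ℤ/67ℤ. Then 26x_1 + 59 ≡ 26x_2 + 59 (mod 67), hence 26(x_1 − x_2) ≡ 0 (mod 67).
Since gcd(26, 67) = 1, 26 is invertible modulo 67, hence x_1 − x_2 ≡ 0 (mod 67), i.e. x_1 = x_2.
So h is injective.
We now compute 26⁻¹ mod 67 explicitly. Euclid's algorithm: 67 = 2·26 + 15, 26 = 1·15 + 11, 15 = 1·11 + 4, 11 = 2·4 + 3, 4 = 1·3 + 1; back-substituting gives 1 = 49·26 − 19·67, so 26⁻¹ ≡ 49 (mod 67).
Since h is injective, we find h⁻¹(64): we need 26x ≡ 64 − 59 ≡ 5 (mod 67). Using 26⁻¹ = 49: x ≡ 49·5 = 245 = 3·67 + 44, so x = 44.
Check: h(44) = 26·44 + 59 = 1203 = 17·67 + 64 ≡ 64 (mod 67).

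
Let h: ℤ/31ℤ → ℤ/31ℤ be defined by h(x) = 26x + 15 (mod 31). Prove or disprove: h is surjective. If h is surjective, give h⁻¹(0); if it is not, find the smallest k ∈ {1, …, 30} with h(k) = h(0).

3

Recall: surjectivity means every element of the codomain has a preimage under h.
Since gcd(26, 31) = 1, 26 is invertible modulo 31. Euclid's algorithm: 31 = 1·26 + 5, 26 = 5·5 + 1; back-substituting gives 1 = 6·26 − 5·31, so 26⁻¹ ≡ 6 (mod 31).
For any y ∈ ℤ/31ℤ, x = 6(y − 15) mod 31 satisfies h(x) = 26·6(y − 15) + 15 ≡ y (since 26·6 ≡ 1 mod 31). So every y has a preimage.
Thus h is surjective.
Since h is surjective, we compute h⁻¹(0): solve 26x + 15 ≡ 0 (mod 31), i.e. 26x ≡ 16 (mod 31).
Multiplying by 26⁻¹ = 6 gives x ≡ 6·16 = 96 = 3·31 + 3 ≡ 3 (mod 31).
Check: h(3) = 26·3 + 15 = 93 = 3·31 + 0 ≡ 0 (mod 31).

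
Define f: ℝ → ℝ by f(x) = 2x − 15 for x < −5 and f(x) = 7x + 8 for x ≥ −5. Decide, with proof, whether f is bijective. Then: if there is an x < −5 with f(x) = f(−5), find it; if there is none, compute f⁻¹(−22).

-6

Both pieces are strictly increasing (slopes 2 and 7), so each is injective on its own interval.
The left piece maps (−∞, −5) onto (−∞, −25); the right piece maps [−5, ∞) onto [−27, ∞).
These images overlap. In particular f(−5) = −27 (right piece), and solving 2x − 15 = −27 on the left piece gives x = −6 < −5.
So f(−6) = f(−5) with −6 ≠ −5, and f is not injective, hence not bijective. This x = −6 is the requested value below −5.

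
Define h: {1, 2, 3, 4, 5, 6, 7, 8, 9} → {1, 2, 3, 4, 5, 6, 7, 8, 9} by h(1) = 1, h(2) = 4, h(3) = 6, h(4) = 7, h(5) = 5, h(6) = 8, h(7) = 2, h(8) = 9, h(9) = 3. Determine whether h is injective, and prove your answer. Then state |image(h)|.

9

The values h(1), …, h(9) are 1, 4, 6, 7, 5, 8, 2, 9, 3 — all distinct.
So h(s) = h(t) only when s = t, and h is injective.
The image of h is {1, 2, 3, 4, 5, 6, 7, 8, 9}, which has 9 elements.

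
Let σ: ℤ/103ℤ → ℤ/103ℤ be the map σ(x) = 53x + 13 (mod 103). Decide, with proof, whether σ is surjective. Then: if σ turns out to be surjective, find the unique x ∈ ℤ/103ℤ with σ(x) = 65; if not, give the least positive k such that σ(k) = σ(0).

Since gcd(53, 103) = 1, 53 is invertible modulo 103. Euclid's algorithm: 103 = 1·53 + 50, 53 = 1·50 + 3, 50 = 16·3 + 2, 3 = 1·2 + 1; back-substituting gives 1 = 35·53 − 18·103, so 53⁻¹ ≡ 35 (mod 103).
For any y ∈ ℤ/103ℤ, x = 35(y − 13) mod 103 satisfies σ(x) = 53·35(y − 13) + 13 ≡ y (since 53·35 ≡ 1 mod 103). So every y has a preimage.
Hence σ is surjective.
Since σ is surjective, we compute σ⁻¹(65): solve 53x + 13 ≡ 65 (mod 103), i.e. 53x ≡ 52 (mod 103).
Multiplying by 53⁻¹ = 35 gives x ≡ 35·52 = 1820 = 17·103 + 69 ≡ 69 (mod 103).
Check: σ(69) = 53·69 + 13 = 3670 = 35·103 + 65 ≡ 65 (mod 103).

69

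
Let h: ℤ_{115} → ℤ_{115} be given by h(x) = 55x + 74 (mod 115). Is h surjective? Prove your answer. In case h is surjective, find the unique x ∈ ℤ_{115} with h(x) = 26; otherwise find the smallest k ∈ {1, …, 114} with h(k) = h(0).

By definition, surjectivity means every element of the codomain has a preimage under h.
Since gcd(55, 115) = 5, we have 55x ≡ 0 (mod 5) for all x, so h(x) ≡ 4 (mod 5).
But 0 ≢ 4 (mod 5), so 0 ∈ ℤ_{115} has no preimage. Hence h is not surjective.
Since h is not surjective, we find the least positive k with h(k) = h(0): this means 55k ≡ 0 (mod 115), i.e. 115 ∣ 55k. Since gcd(55, 115) = 5, dividing through by 5 this holds exactly when 23 ∣ 11k, and as gcd(11, 23) = 1, exactly when 23 ∣ k.
The smallest positive such k is 23.

23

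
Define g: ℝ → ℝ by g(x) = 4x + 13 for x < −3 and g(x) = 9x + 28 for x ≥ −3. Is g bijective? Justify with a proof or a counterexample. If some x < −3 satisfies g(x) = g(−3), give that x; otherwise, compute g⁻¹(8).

Both pieces are strictly increasing (slopes 4 and 9), so each is injective on its own interval.
The left piece maps (−∞, −3) onto (−∞, 1); the right piece maps [−3, ∞) onto [1, ∞).
Since 1 = 1, the images partition ℝ: g is injective and surjective, hence bijective.
Because the two images are disjoint, no x < −3 has g(x) = g(−3), so we compute g⁻¹(8): 8 lies in [1, ∞), so solve 9x + 28 = 8: x = (8 − 28)/9 = −20/9.

-20/9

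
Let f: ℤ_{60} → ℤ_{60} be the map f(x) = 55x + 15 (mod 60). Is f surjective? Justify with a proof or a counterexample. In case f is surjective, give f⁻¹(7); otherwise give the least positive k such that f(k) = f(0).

Since gcd(55, 60) = 5, we have 55x ≡ 0 (mod 5) for all x, so f(x) ≡ 0 (mod 5).
But 1 ≢ 0 (mod 5), so 1 ∈ ℤ_{60} has no preimage. Therefore f is not surjective.
Since f is not surjective, we find the least positive k with f(k) = f(0): this means 55k ≡ 0 (mod 60), i.e. 60 ∣ 55k. Since gcd(55, 60) = 5, dividing through by 5 this holds exactly when 12 ∣ 11k, and as gcd(11, 12) = 1, exactly when 12 ∣ k.
The smallest positive such k is 12.

12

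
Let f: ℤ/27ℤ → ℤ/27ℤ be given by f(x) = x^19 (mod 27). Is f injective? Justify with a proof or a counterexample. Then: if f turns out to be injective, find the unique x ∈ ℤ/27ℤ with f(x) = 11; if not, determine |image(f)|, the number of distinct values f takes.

19

f(0) = 0^19 = 0.
f(3): Repeated squaring mod 27: 3^1 ≡ 3, 3^2 ≡ 3² = 9, 3^4 ≡ 9² = 81 ≡ 0, 3^8 ≡ 0² = 0, 3^16 ≡ 0² = 0. Since 19 = 16 + 2 + 1, 3^19 ≡ 0·9·3: 0·9 = 0, then 0·3 = 0. So 3^19 ≡ 0 (mod 27).
So f(0) = f(3) = 0 while 0 ≠ 3, therefore f is not injective.
Since f is not injective, we determine |image(f)|. Computing x^19 mod 27 for each x (by repeated squaring, reducing mod 27 at every step), the values f(0), f(1), …, f(26) are: 0, 1, 2, 0, 4, 5, 0, 7, 8, 0, 10, 11, 0, 13, 14, 0, 16, 17, 0, 19, 20, 0, 22, 23, 0, 25, 26.
The distinct values are {0, 1, 2, 4, 5, 7, 8, 10, 11, 13, 14, 16, 17, 19, 20, 22, 23, 25, 26}; there are 19 of them.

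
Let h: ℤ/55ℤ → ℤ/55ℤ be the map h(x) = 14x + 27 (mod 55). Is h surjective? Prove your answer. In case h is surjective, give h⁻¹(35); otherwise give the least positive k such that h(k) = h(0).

32

Recall: surjectivity means every element of the codomain has a preimage under h.
Since gcd(14, 55) = 1, 14 is invertible modulo 55. Euclid's algorithm: 55 = 3·14 + 13, 14 = 1·13 + 1; back-substituting gives 1 = 4·14 − 1·55, so 14⁻¹ ≡ 4 (mod 55).
For any y ∈ ℤ/55ℤ, x = 4(y − 27) mod 55 satisfies h(x) = 14·4(y − 27) + 27 ≡ y (since 14·4 ≡ 1 mod 55). So every y has a preimage.
Thus h is surjective.
Since h is surjective, we find h⁻¹(35): we need 14x ≡ 35 − 27 ≡ 8 (mod 55). Using 14⁻¹ = 4: x ≡ 4·8 = 32, so x = 32.
Check: h(32) = 14·32 + 27 = 475 = 8·55 + 35 ≡ 35 (mod 55).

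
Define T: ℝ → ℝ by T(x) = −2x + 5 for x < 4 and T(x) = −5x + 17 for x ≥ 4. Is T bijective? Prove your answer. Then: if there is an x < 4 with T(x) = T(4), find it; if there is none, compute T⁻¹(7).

Both pieces are strictly decreasing (slopes −2 and −5), so each is injective on its own interval.
The left piece maps (−∞, 4) onto (−3, ∞); the right piece maps [4, ∞) onto (−∞, −3].
Since −3 = −3, the images partition ℝ: T is injective and surjective, hence bijective.
Because the two images are disjoint, no x < 4 has T(x) = T(4), so we compute T⁻¹(7): 7 lies in (−3, ∞), so solve −2x + 5 = 7: x = (7 − 5)/(−2) = −1.

-1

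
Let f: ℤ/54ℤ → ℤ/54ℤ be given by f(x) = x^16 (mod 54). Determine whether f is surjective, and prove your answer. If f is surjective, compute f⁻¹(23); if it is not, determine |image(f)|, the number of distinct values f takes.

f(0) = 0^16 = 0.
f(6): Repeated squaring mod 54: 6^1 ≡ 6, 6^2 ≡ 6² = 36, 6^4 ≡ 36² = 1296 ≡ 0, 6^8 ≡ 0² = 0, 6^16 ≡ 0² = 0. So 6^16 ≡ 0 (mod 54).
So f(0) = f(6) = 0 while 0 ≠ 6, hence f is not injective.
A non-injective map from the 54-element set ℤ/54ℤ to itself takes at most 53 distinct values, so it cannot be surjective. Therefore f is not surjective.
Since f is not surjective, we determine |image(f)|. Computing x^16 mod 54 for each x (by repeated squaring, reducing mod 54 at every step), the values f(0), f(1), …, f(53) are: 0, 1, 34, 27, 22, 13, 0, 43, 46, 27, 10, 25, 0, 31, 4, 27, 52, 37, 0, 19, 16, 27, 40, 49, 0, 7, 28, 27, 28, 7, 0, 49, 40, 27, 16, 19, 0, 37, 52, 27, 4, 31, 0, 25, 10, 27, 46, 43, 0, 13, 22, 27, 34, 1.
The distinct values are {0, 1, 4, 7, 10, 13, 16, 19, 22, 25, 27, 28, 31, 34, 37, 40, 43, 46, 49, 52}; there are 20 of them.

20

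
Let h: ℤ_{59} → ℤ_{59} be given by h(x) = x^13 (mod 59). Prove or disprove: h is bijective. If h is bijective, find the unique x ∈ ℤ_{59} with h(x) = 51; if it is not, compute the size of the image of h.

Since 59 is prime, the nonzero elements of ℤ_{59} form a cyclic group of order 58.
As gcd(13, 58) = 1, raising to the 13th power is a bijection on this group: if a^13 ≡ b^13 then (ab^{−1})^13 = 1, and the only element of order dividing gcd(13, 58) = 1 is 1, so a = b.
With h(0) = 0 this makes h injective on all of ℤ_{59}, hence bijective (finite equal-size domain and codomain). In particular h is bijective.
Since h is bijective, we find the preimage of 51. The inverse of x ↦ x^13 on (ℤ_{59})^× is x ↦ x^9, because 13·9 = 117 = 2·58 + 1 ≡ 1 (mod 58) and x^{58} = 1 for x ≠ 0 (Fermat). So h⁻¹(51) = 51^9 mod 59.
Repeated squaring mod 59: 51^1 ≡ 51, 51^2 ≡ 51² = 2601 ≡ 5, 51^4 ≡ 5² = 25, 51^8 ≡ 25² = 625 ≡ 35. Since 9 = 8 + 1, 51^9 ≡ 35·51: 35·51 = 1785 ≡ 15. So 51^9 ≡ 15 (mod 59).
Hence h⁻¹(51) = 15.

15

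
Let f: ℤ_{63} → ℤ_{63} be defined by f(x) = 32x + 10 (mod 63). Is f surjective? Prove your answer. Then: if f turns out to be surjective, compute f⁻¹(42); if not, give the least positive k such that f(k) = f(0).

1

Since gcd(32, 63) = 1, 32 is invertible modulo 63. Euclid's algorithm: 63 = 1·32 + 31, 32 = 1·31 + 1; back-substituting gives 1 = 2·32 − 1·63, so 32⁻¹ ≡ 2 (mod 63).
For any y ∈ ℤ_{63}, x = 2(y − 10) mod 63 satisfies f(x) = 32·2(y − 10) + 10 ≡ y (since 32·2 ≡ 1 mod 63). So every y has a preimage.
Hence f is surjective.
Since f is surjective, we compute f⁻¹(42): solve 32x + 10 ≡ 42 (mod 63), i.e. 32x ≡ 32 (mod 63).
Multiplying by 32⁻¹ = 2 gives x ≡ 2·32 = 64 = 1·63 + 1 ≡ 1 (mod 63).
Check: f(1) = 32·1 + 10 = 42 ≡ 42 (mod 63).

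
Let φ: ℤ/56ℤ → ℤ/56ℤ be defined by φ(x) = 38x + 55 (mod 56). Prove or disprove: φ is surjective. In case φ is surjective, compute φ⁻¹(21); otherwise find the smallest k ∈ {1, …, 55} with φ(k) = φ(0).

28

Since gcd(38, 56) = 2, we have 38x ≡ 0 (mod 2) for all x, so φ(x) ≡ 1 (mod 2).
But 0 ≢ 1 (mod 2), so 0 ∈ ℤ/56ℤ has no preimage. Thus φ is not surjective.
Since φ is not surjective, we find the least positive k with φ(k) = φ(0): this means 38k ≡ 0 (mod 56), i.e. 56 ∣ 38k. Since gcd(38, 56) = 2, dividing through by 2 this holds exactly when 28 ∣ 19k, and as gcd(19, 28) = 1, exactly when 28 ∣ k.
The smallest positive such k is 28.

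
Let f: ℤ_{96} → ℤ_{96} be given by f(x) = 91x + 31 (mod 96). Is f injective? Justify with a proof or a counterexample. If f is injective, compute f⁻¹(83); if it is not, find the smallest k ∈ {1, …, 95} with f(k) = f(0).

Suppose f(x_1) = f(x_2) in ℤ_{96}. Then 91x_1 + 31 ≡ 91x_2 + 31 (mod 96), hence 91(x_1 − x_2) ≡ 0 (mod 96).
Since gcd(91, 96) = 1, 91 is invertible modulo 96, thus x_1 − x_2 ≡ 0 (mod 96), i.e. x_1 = x_2.
Thus f is injective.
We now compute 91⁻¹ mod 96 explicitly. Euclid's algorithm: 96 = 1·91 + 5, 91 = 18·5 + 1; back-substituting gives 1 = 19·91 − 18·96, so 91⁻¹ ≡ 19 (mod 96).
Since f is injective, we compute f⁻¹(83): solve 91x + 31 ≡ 83 (mod 96), i.e. 91x ≡ 52 (mod 96).
Multiplying by 91⁻¹ = 19 gives x ≡ 19·52 = 988 = 10·96 + 28 ≡ 28 (mod 96).
Check: f(28) = 91·28 + 31 = 2579 = 26·96 + 83 ≡ 83 (mod 96).

28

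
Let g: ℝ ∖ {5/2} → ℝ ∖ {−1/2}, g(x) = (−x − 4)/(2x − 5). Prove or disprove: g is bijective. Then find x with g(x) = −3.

19/5

Suppose g(a) = g(b). Cross-multiplying: (−a − 4)(2b − 5) = (−b − 4)(2a − 5).
Expanding both sides and cancelling the symmetric terms leaves 13·(a − b) = 0. Since 13 ≠ 0, a = b. Hence g is injective.
For any y ≠ −1/2, solving y(2x − 5) = −x − 4 for x gives a well-defined x ≠ 5/2. So g is surjective.
Thus g is bijective.
Solving g(x) = −3: cross-multiplying gives −x − 4 = −3(2x − 5), which rearranges to 5x = 19, so x = 19/5.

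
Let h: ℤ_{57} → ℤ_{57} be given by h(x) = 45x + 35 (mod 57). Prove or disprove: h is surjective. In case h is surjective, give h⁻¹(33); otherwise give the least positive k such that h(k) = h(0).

Since gcd(45, 57) = 3, we have 45x ≡ 0 (mod 3) for all x, so h(x) ≡ 2 (mod 3).
But 0 ≢ 2 (mod 3), so 0 ∈ ℤ_{57} has no preimage. Thus h is not surjective.
Since h is not surjective, we find the least positive k with h(k) = h(0): this means 45k ≡ 0 (mod 57), i.e. 57 ∣ 45k. Since gcd(45, 57) = 3, dividing through by 3 this holds exactly when 19 ∣ 15k, and as gcd(15, 19) = 1, exactly when 19 ∣ k.
The smallest positive such k is 19.

19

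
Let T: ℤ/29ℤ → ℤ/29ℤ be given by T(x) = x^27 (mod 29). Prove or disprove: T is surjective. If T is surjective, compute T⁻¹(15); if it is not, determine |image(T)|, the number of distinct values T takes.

2

Since 29 is prime, the nonzero elements of ℤ/29ℤ form a cyclic group of order 28.
As gcd(27, 28) = 1, raising to the 27th power is a bijection on this group: if u^27 ≡ v^27 then (uv^{−1})^27 = 1, and the only element of order dividing gcd(27, 28) = 1 is 1, so u = v.
With T(0) = 0 this makes T injective on all of ℤ/29ℤ, hence bijective (finite equal-size domain and codomain). In particular T is surjective.
Since T is surjective, we find the preimage of 15. The inverse of x ↦ x^27 on (ℤ/29ℤ)^× is x ↦ x^27, because 27·27 = 729 = 26·28 + 1 ≡ 1 (mod 28) and x^{28} = 1 for x ≠ 0 (Fermat). So T⁻¹(15) = 15^27 mod 29.
Repeated squaring mod 29: 15^1 ≡ 15, 15^2 ≡ 15² = 225 ≡ 22, 15^4 ≡ 22² = 484 ≡ 20, 15^8 ≡ 20² = 400 ≡ 23, 15^16 ≡ 23² = 529 ≡ 7. Since 27 = 16 + 8 + 2 + 1, 15^27 ≡ 7·23·22·15: 7·23 = 161 ≡ 16, then 16·22 = 352 ≡ 4, then 4·15 = 60 ≡ 2. So 15^27 ≡ 2 (mod 29).
Hence T⁻¹(15) = 2.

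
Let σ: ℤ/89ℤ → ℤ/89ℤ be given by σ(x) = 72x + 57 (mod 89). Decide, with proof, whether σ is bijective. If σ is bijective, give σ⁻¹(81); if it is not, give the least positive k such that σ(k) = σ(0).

30

Recall: σ is injective when σ(s) = σ(t) forces s = t.
If σ(s) = σ(t), then 72s ≡ 72t (mod 89). Because gcd(72, 89) = 1, we may cancel 72 to get s ≡ t (mod 89).
We now compute 72⁻¹ mod 89 explicitly. Euclid's algorithm: 89 = 1·72 + 17, 72 = 4·17 + 4, 17 = 4·4 + 1; back-substituting gives 1 = 68·72 − 55·89, so 72⁻¹ ≡ 68 (mod 89).
Then y ↦ 68(y − 57) is a two-sided inverse to σ, so every y ∈ ℤ/89ℤ has a preimage.
Thus σ is bijective.
Since σ is bijective, we find σ⁻¹(81): we need 72x ≡ 81 − 57 ≡ 24 (mod 89). Using 72⁻¹ = 68: x ≡ 68·24 = 1632 = 18·89 + 30, so x = 30.
Check: σ(30) = 72·30 + 57 = 2217 = 24·89 + 81 ≡ 81 (mod 89).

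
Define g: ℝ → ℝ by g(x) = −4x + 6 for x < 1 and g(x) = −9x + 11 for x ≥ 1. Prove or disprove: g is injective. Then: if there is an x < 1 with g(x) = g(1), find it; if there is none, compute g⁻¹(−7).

2

Both pieces are strictly decreasing (slopes −4 and −9), so each is injective on its own interval.
The left piece maps (−∞, 1) onto (2, ∞); the right piece maps [1, ∞) onto (−∞, 2].
These images are disjoint, so no value is attained by both pieces. Thus g is injective.
Because the two images are disjoint, no x < 1 has g(x) = g(1), so we compute g⁻¹(−7): −7 lies in (−∞, 2], so solve −9x + 11 = −7: x = (−7 − 11)/(−9) = 2.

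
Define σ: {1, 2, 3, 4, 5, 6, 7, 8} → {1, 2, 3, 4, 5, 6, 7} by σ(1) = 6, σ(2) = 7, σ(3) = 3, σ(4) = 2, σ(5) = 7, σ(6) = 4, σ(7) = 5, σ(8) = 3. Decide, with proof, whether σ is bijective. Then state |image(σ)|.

σ(2) = 7 = σ(5) with 2 ≠ 5, so σ is not injective, hence not bijective.
The image of σ is {2, 3, 4, 5, 6, 7}, which has 6 elements.

6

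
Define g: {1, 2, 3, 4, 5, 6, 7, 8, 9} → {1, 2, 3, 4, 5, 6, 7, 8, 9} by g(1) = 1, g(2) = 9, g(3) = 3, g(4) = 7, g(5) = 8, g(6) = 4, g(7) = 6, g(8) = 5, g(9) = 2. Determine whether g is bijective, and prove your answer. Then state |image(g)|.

9

The values 1, 9, 3, 7, 8, 4, 6, 5, 2 are a permutation of {1, 2, 3, 4, 5, 6, 7, 8, 9}: each element appears exactly once.
So g is injective and surjective, hence bijective.
The image of g is {1, 2, 3, 4, 5, 6, 7, 8, 9}, which has 9 elements.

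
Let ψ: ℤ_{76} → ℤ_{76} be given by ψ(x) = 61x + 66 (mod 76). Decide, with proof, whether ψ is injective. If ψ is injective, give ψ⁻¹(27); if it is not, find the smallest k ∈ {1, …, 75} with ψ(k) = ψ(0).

33

Suppose ψ(x_1) = ψ(x_2) in ℤ_{76}. Then 61x_1 + 66 ≡ 61x_2 + 66 (mod 76), therefore 61(x_1 − x_2) ≡ 0 (mod 76).
Since gcd(61, 76) = 1, 61 is invertible modulo 76, thus x_1 − x_2 ≡ 0 (mod 76), i.e. x_1 = x_2.
Thus ψ is injective.
We now compute 61⁻¹ mod 76 explicitly. Euclid's algorithm: 76 = 1·61 + 15, 61 = 4·15 + 1; back-substituting gives 1 = 5·61 − 4·76, so 61⁻¹ ≡ 5 (mod 76).
Since ψ is injective, we find ψ⁻¹(27): we need 61x ≡ 27 − 66 ≡ 37 (mod 76). Using 61⁻¹ = 5: x ≡ 5·37 = 185 = 2·76 + 33, so x = 33.
Check: ψ(33) = 61·33 + 66 = 2079 = 27·76 + 27 ≡ 27 (mod 76).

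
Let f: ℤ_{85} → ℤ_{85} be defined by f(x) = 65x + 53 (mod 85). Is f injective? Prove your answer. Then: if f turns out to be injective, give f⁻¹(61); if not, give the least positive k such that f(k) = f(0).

17

We have gcd(65, 85) = 5 > 1. Taking a = 0 and b = 17: f(0) = 53 and f(17) = 65·17 + 53 = 1158 ≡ 53 (mod 85).
So f(0) = f(17) while 0 ≠ 17, hence f is not injective.
Since f is not injective, we find the least positive k with f(k) = f(0): this means 65k ≡ 0 (mod 85), i.e. 85 ∣ 65k. Since gcd(65, 85) = 5, dividing through by 5 this holds exactly when 17 ∣ 13k, and as gcd(13, 17) = 1, exactly when 17 ∣ k.
The smallest positive such k is 17.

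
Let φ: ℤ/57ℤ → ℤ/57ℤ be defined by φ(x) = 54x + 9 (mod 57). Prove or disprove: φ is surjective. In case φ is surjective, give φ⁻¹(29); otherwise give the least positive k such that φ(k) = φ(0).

Since gcd(54, 57) = 3, we have 54x ≡ 0 (mod 3) for all x, so φ(x) ≡ 0 (mod 3).
But 1 ≢ 0 (mod 3), so 1 ∈ ℤ/57ℤ has no preimage. Thus φ is not surjective.
Since φ is not surjective, we find the least positive k with φ(k) = φ(0): this means 54k ≡ 0 (mod 57), i.e. 57 ∣ 54k. Since gcd(54, 57) = 3, dividing through by 3 this holds exactly when 19 ∣ 18k, and as gcd(18, 19) = 1, exactly when 19 ∣ k.
The smallest positive such k is 19.

19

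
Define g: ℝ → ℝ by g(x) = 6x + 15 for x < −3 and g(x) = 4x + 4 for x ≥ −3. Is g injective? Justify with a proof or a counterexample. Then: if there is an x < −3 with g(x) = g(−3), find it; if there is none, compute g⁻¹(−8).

-23/6

Both pieces are strictly increasing (slopes 6 and 4), so each is injective on its own interval.
The left piece maps (−∞, −3) onto (−∞, −3); the right piece maps [−3, ∞) onto [−8, ∞).
These images overlap. In particular g(−3) = −8 (right piece), and solving 6x + 15 = −8 on the left piece gives x = −23/6 < −3.
So g(−23/6) = g(−3) with −23/6 ≠ −3, and g is not injective. This x = −23/6 is the requested value below −3.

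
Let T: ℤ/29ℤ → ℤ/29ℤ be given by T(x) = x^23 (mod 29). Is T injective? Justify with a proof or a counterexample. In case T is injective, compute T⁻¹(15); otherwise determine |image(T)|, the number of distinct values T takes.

21

Since 29 is prime, the nonzero elements of ℤ/29ℤ form a cyclic group of order 28.
As gcd(23, 28) = 1, raising to the 23rd power is a bijection on this group: if u^23 ≡ v^23 then (uv^{−1})^23 = 1, and the only element of order dividing gcd(23, 28) = 1 is 1, so u = v.
With T(0) = 0 this makes T injective on all of ℤ/29ℤ, hence bijective (finite equal-size domain and codomain). In particular T is injective.
Since T is injective, we find the preimage of 15. The inverse of x ↦ x^23 on (ℤ/29ℤ)^× is x ↦ x^11, because 23·11 = 253 = 9·28 + 1 ≡ 1 (mod 28) and x^{28} = 1 for x ≠ 0 (Fermat). So T⁻¹(15) = 15^11 mod 29.
Repeated squaring mod 29: 15^1 ≡ 15, 15^2 ≡ 15² = 225 ≡ 22, 15^4 ≡ 22² = 484 ≡ 20, 15^8 ≡ 20² = 400 ≡ 23. Since 11 = 8 + 2 + 1, 15^11 ≡ 23·22·15: 23·22 = 506 ≡ 13, then 13·15 = 195 ≡ 21. So 15^11 ≡ 21 (mod 29).
Hence T⁻¹(15) = 21.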